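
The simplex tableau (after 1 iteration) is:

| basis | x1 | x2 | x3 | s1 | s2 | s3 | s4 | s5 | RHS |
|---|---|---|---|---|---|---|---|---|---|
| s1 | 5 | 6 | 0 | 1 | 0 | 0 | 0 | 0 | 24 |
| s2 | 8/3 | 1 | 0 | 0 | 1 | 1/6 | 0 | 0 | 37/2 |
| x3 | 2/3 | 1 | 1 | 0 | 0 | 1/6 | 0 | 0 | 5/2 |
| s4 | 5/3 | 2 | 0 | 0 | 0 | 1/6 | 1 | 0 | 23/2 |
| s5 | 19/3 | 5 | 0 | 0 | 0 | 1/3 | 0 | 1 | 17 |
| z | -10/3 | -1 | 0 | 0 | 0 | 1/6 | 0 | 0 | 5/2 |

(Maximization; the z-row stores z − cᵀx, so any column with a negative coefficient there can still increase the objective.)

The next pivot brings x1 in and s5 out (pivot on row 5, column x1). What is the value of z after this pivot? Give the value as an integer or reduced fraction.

Minimum ratio for x1: 17/(19/3) = 51/19.
z changes by −(z-row coeff of x1)·ratio = −(-10/3)·(51/19) = 170/19.
New z = 5/2 + (170/19) = 435/38.

435/38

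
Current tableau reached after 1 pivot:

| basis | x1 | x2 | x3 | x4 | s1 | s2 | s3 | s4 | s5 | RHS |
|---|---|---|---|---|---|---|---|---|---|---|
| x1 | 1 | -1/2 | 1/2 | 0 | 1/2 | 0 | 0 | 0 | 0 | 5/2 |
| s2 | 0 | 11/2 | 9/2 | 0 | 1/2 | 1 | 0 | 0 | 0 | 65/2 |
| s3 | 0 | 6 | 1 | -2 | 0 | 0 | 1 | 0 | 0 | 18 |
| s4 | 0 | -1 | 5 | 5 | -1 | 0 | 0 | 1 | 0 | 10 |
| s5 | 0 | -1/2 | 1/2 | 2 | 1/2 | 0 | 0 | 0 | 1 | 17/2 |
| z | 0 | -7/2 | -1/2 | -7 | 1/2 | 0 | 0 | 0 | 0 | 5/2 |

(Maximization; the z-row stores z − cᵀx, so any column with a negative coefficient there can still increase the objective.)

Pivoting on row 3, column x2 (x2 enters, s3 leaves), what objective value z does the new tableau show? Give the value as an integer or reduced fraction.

Minimum ratio for x2: 18/6 = 3.
z changes by −(z-row coeff of x2)·ratio = −(-7/2)·3 = 21/2.
New z = 5/2 + (21/2) = 13.

13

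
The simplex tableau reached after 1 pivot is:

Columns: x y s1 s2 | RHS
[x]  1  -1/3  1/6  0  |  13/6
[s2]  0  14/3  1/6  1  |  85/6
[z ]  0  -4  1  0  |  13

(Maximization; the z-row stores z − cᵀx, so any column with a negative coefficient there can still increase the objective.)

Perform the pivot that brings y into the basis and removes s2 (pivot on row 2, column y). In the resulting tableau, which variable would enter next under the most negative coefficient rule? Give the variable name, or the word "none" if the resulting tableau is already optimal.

none

Pivot element 14/3. New z-row = old z-row − (-4)·(row 2/(14/3)).
Updated z-row coefficients: x: 0, y: 0, s1: 8/7, s2: 6/7.
No coefficient is strictly negative; the tableau after this pivot is optimal.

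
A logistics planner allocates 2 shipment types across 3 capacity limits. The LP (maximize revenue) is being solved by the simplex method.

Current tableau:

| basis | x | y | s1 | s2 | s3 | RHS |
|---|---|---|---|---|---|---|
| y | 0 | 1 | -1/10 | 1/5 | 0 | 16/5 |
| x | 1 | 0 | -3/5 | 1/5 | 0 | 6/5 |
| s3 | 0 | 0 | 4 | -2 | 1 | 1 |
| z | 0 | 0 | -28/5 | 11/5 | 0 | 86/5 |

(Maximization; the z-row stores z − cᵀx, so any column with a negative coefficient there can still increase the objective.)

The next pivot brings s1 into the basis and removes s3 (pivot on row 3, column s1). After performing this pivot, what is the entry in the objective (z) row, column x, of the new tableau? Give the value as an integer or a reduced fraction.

0

Pivot element is row 3, column s1: 4.
Normalize row 3: new (row 3, x) = 0/4 = 0.
z-row ← z-row − (-28/5)·(new row 3): 0 − (-28/5)·0 = 0.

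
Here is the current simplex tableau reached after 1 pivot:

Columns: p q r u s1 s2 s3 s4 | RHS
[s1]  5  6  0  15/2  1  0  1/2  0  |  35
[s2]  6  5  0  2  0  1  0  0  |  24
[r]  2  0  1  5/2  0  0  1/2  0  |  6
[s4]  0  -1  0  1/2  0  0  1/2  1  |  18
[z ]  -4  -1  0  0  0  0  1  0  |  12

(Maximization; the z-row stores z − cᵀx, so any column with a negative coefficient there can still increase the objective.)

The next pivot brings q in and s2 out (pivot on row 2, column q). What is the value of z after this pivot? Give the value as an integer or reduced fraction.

Minimum ratio for q: 24/5 = 24/5.
z changes by −(z-row coeff of q)·ratio = −(-1)·(24/5) = 24/5.
New z = 12 + (24/5) = 84/5.

84/5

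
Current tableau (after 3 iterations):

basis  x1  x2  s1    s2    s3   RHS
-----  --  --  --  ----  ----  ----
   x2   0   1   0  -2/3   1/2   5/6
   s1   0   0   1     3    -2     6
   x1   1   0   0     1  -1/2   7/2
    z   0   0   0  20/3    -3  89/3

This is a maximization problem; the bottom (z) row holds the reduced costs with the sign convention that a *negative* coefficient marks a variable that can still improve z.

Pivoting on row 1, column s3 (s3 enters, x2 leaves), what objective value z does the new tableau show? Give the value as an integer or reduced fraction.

Minimum ratio for s3: (5/6)/(1/2) = 5/3.
z changes by −(z-row coeff of s3)·ratio = −(-3)·(5/3) = 5.
New z = 89/3 + 5 = 104/3.

104/3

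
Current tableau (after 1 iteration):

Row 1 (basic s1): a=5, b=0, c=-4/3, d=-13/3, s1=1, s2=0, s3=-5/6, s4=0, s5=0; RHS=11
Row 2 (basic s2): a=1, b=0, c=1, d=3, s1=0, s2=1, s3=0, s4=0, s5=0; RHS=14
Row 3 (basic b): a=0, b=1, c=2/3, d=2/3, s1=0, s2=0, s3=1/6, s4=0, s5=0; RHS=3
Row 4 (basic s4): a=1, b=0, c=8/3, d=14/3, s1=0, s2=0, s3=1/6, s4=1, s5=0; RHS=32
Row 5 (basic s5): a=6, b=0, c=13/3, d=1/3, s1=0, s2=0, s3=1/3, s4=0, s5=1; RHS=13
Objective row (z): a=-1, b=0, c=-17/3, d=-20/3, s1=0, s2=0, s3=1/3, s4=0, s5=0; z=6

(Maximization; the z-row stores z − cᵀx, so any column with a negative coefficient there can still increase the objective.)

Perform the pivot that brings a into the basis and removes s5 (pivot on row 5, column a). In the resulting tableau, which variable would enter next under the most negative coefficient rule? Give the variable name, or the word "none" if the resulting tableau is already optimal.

Pivot element 6. New z-row = old z-row − (-1)·(row 5/6).
Updated z-row coefficients: a: 0, b: 0, c: -89/18, d: -119/18, s1: 0, s2: 0, s3: 7/18, s4: 0, s5: 1/6.
The most negative is -119/18 in column d, so d would enter next.

d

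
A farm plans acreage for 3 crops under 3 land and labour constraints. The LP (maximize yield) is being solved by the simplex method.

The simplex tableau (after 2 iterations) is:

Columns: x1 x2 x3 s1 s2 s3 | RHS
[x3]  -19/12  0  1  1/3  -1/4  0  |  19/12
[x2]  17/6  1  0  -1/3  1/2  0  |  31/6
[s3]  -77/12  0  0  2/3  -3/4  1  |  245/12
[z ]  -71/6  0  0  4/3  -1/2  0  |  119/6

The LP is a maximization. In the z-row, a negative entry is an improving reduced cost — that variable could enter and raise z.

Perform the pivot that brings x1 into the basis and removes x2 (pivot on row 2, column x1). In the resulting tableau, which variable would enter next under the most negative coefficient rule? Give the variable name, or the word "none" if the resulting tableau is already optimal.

s1

Pivot element 17/6. New z-row = old z-row − (-71/6)·(row 2/(17/6)).
Updated z-row coefficients: x1: 0, x2: 71/17, x3: 0, s1: -1/17, s2: 27/17, s3: 0.
The most negative is -1/17 in column s1, so s1 would enter next.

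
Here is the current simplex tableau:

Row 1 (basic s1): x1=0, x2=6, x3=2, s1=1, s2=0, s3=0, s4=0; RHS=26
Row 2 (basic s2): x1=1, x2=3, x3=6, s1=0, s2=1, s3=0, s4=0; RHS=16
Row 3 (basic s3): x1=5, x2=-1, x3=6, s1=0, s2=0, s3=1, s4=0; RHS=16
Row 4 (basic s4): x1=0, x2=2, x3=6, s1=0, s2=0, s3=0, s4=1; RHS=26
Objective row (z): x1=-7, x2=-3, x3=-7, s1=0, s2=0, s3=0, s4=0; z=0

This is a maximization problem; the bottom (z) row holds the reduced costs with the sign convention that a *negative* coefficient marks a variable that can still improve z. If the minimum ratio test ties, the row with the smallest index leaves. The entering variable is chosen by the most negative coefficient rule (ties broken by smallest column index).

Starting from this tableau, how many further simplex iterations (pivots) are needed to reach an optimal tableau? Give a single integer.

pivot: x1 in, s3 out → z = 112/5
pivot: x2 in, s2 out → z = 40
No improving column remains; optimal.

2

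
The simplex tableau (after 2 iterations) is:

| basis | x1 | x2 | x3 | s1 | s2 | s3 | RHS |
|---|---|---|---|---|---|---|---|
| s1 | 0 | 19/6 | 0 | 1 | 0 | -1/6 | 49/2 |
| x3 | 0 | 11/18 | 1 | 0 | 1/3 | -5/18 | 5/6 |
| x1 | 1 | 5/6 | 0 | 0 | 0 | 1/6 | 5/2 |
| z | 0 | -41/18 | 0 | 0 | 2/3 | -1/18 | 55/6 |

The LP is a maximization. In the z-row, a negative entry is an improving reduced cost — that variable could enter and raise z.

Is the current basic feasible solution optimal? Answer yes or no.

Column x2 has objective-row coefficient -41/18, which is negative; an improving pivot exists, so not yet optimal.

no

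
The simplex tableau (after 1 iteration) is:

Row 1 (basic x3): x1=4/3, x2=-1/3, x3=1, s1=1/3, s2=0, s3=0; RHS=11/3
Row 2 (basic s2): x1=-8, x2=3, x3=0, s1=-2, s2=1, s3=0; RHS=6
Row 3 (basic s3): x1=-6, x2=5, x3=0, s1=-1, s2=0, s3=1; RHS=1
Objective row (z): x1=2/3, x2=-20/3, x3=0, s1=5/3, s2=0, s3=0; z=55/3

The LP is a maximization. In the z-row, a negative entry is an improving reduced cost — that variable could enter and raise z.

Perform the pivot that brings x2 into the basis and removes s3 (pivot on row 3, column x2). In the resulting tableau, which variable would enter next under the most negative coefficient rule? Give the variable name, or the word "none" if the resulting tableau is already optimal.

Pivot element 5. New z-row = old z-row − (-20/3)·(row 3/5).
Updated z-row coefficients: x1: -22/3, x2: 0, x3: 0, s1: 1/3, s2: 0, s3: 4/3.
The most negative is -22/3 in column x1, so x1 would enter next.

x1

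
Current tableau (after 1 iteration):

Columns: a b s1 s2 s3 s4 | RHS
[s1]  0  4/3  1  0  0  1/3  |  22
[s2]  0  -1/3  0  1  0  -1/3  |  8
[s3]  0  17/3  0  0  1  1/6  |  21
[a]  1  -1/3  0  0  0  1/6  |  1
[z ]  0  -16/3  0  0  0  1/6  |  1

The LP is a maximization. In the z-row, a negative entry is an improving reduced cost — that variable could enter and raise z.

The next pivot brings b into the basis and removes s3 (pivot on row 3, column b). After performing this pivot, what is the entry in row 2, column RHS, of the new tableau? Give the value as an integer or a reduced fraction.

Pivot element is row 3, column b: 17/3.
Normalize row 3: new (row 3, RHS) = 21/(17/3) = 63/17.
row 2 ← row 2 − (-1/3)·(new row 3): 8 − (-1/3)·(63/17) = 157/17.

157/17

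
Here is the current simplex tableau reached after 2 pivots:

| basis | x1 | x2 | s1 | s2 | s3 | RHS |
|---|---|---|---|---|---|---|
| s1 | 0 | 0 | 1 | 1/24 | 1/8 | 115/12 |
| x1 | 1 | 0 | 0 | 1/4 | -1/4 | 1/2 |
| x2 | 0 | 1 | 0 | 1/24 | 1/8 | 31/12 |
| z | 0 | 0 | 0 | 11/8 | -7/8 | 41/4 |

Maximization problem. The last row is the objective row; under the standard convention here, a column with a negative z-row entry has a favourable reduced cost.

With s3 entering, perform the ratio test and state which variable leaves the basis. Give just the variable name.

x2

Ratios: row 1 (s1): (115/12)/(1/8) = 230/3; row 2 (x1): entry -1/4 ≤ 0, skip; row 3 (x2): (31/12)/(1/8) = 62/3.
Minimum ratio 62/3 is in the x2 row, so x2 leaves.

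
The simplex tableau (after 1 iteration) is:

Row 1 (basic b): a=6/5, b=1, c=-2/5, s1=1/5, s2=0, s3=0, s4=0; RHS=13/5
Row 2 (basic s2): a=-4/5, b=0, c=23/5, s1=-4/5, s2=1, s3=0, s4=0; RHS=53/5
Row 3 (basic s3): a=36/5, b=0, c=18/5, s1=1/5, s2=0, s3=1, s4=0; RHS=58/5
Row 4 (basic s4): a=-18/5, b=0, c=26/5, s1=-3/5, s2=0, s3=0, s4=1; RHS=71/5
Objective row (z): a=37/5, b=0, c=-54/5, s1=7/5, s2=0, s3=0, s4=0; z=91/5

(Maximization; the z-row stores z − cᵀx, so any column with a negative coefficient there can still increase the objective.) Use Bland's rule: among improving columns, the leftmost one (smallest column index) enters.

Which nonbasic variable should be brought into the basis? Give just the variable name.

Objective-row coefficients: a: 37/5, b: 0, c: -54/5, s1: 7/5, s2: 0, s3: 0, s4: 0.
Improving columns: c. Bland's rule picks the smallest column index → c.

c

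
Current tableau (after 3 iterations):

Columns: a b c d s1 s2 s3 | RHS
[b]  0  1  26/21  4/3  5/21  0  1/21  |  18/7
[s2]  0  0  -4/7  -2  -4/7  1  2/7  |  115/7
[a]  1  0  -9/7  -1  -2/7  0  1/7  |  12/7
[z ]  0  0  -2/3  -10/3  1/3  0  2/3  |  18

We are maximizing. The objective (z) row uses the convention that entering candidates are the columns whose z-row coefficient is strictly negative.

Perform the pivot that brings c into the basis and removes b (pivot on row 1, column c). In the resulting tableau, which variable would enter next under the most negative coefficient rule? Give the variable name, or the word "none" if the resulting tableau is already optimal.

Pivot element 26/21. New z-row = old z-row − (-2/3)·(row 1/(26/21)).
Updated z-row coefficients: a: 0, b: 7/13, c: 0, d: -34/13, s1: 6/13, s2: 0, s3: 9/13.
The most negative is -34/13 in column d, so d would enter next.

d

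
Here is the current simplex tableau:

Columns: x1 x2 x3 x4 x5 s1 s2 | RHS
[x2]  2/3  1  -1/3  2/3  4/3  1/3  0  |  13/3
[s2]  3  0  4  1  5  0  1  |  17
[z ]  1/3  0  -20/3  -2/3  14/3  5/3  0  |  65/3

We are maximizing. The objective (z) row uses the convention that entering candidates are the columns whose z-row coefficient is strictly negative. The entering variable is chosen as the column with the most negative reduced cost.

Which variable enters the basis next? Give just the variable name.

Objective-row coefficients: x1: 1/3, x2: 0, x3: -20/3, x4: -2/3, x5: 14/3, s1: 5/3, s2: 0.
The most negative is -20/3 in column x3, so x3 enters.

x3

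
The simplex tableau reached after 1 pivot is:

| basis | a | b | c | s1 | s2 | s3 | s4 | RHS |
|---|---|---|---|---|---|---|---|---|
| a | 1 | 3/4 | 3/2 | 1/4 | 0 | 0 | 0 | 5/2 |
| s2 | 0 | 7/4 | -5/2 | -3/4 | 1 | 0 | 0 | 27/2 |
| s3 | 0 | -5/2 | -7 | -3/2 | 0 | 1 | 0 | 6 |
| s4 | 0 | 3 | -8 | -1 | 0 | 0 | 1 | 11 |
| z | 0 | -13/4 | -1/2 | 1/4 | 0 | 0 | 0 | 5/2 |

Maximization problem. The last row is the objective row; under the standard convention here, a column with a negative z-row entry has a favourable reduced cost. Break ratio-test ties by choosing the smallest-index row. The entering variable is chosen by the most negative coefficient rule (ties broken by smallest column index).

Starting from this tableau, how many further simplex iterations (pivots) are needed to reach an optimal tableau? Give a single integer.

pivot: b in, a out → z = 40/3
No improving column remains; optimal.

1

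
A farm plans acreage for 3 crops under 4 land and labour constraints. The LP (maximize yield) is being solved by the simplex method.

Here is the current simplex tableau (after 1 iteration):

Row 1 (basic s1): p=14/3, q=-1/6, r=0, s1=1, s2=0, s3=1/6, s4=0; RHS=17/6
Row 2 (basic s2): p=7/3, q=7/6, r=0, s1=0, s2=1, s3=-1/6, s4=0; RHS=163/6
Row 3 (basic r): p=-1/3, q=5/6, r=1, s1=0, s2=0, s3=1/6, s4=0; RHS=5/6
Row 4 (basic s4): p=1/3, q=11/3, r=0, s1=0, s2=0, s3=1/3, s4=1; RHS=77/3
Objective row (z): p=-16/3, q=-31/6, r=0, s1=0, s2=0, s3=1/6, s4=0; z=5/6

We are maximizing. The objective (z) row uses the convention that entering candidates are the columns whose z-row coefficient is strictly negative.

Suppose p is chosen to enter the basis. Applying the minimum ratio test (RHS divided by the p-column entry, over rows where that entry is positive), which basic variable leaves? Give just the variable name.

Ratios: row 1 (s1): (17/6)/(14/3) = 17/28; row 2 (s2): (163/6)/(7/3) = 163/14; row 3 (r): entry -1/3 ≤ 0, skip; row 4 (s4): (77/3)/(1/3) = 77.
Minimum ratio 17/28 is in the s1 row, so s1 leaves.

s1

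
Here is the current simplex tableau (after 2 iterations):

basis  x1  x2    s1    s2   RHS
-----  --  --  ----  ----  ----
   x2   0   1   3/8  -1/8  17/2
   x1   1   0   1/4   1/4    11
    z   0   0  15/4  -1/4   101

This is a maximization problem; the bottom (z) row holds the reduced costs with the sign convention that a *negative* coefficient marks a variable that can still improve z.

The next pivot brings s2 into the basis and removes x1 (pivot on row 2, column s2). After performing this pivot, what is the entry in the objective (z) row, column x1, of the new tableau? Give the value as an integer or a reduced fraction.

Pivot element is row 2, column s2: 1/4.
Normalize row 2: new (row 2, x1) = 1/(1/4) = 4.
z-row ← z-row − (-1/4)·(new row 2): 0 − (-1/4)·4 = 1.

1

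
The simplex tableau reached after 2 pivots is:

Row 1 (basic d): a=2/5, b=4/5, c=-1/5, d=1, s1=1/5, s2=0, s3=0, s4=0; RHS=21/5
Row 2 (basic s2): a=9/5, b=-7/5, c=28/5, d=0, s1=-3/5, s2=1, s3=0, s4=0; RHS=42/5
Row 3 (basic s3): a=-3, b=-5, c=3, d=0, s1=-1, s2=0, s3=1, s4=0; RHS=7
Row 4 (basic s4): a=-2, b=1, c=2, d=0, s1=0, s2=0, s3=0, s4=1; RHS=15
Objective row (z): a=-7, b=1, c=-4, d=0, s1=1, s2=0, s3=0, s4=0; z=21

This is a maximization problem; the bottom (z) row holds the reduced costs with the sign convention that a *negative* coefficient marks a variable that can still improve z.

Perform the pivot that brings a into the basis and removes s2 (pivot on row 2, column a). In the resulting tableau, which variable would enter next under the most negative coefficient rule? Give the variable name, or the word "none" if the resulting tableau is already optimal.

Pivot element 9/5. New z-row = old z-row − (-7)·(row 2/(9/5)).
Updated z-row coefficients: a: 0, b: -40/9, c: 160/9, d: 0, s1: -4/3, s2: 35/9, s3: 0, s4: 0.
The most negative is -40/9 in column b, so b would enter next.

b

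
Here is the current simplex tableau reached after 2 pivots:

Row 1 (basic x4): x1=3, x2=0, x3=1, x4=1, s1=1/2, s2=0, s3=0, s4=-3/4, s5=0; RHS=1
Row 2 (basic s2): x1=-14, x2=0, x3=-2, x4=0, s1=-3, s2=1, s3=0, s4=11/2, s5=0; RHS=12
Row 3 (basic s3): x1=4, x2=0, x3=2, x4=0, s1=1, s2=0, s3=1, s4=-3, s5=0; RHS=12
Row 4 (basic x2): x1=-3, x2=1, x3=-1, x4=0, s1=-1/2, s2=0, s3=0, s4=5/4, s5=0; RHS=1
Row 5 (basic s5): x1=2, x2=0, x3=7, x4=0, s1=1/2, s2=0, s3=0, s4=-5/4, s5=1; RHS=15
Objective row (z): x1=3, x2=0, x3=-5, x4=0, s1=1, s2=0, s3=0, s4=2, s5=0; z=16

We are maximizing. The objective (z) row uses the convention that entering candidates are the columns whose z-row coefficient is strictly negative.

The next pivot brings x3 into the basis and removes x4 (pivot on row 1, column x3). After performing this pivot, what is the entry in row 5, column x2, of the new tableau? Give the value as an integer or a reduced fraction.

Pivot element is row 1, column x3: 1.
Normalize row 1: new (row 1, x2) = 0/1 = 0.
row 5 ← row 5 − 7·(new row 1): 0 − 7·0 = 0.

0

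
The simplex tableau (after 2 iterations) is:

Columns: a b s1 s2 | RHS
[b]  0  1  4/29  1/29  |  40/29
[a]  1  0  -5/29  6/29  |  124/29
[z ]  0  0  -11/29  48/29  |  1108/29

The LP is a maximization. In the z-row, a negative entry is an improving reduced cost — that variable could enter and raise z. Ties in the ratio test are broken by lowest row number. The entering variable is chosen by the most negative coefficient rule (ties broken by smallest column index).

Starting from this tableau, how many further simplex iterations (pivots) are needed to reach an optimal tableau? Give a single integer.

1

pivot: s1 in, b out → z = 42
No improving column remains; optimal.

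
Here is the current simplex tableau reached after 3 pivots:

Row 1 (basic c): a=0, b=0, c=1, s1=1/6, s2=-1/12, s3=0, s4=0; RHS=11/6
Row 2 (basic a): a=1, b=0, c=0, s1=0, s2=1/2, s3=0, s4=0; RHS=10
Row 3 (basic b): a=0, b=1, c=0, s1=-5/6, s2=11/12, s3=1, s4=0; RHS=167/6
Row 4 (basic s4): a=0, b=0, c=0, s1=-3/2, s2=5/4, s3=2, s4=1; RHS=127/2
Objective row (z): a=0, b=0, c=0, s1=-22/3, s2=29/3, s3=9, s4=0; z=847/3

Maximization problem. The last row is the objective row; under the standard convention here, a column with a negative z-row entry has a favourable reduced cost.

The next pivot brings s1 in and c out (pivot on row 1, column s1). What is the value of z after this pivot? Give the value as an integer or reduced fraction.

Minimum ratio for s1: (11/6)/(1/6) = 11.
z changes by −(z-row coeff of s1)·ratio = −(-22/3)·11 = 242/3.
New z = 847/3 + (242/3) = 363.

363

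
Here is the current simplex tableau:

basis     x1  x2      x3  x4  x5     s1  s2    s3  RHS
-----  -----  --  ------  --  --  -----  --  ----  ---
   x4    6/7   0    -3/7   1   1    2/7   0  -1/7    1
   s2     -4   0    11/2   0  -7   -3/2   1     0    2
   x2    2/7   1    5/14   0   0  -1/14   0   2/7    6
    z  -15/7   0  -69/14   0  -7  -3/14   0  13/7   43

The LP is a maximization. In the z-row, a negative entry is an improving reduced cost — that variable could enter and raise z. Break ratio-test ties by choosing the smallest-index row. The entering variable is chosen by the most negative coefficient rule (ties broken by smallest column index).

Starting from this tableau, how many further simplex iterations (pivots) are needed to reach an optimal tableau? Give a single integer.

pivot: x5 in, x4 out → z = 50
pivot: x3 in, s2 out → z = 2749/35
pivot: s3 in, x2 out → z = 104
No improving column remains; optimal.

3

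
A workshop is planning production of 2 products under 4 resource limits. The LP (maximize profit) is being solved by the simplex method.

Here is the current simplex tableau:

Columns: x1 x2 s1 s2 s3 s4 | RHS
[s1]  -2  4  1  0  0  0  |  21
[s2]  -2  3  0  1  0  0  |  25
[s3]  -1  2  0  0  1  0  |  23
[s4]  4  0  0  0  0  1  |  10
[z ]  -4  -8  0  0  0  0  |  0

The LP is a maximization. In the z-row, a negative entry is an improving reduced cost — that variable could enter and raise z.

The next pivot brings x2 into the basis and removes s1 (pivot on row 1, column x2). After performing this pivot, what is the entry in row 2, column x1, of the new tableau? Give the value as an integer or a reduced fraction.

Pivot element is row 1, column x2: 4.
Normalize row 1: new (row 1, x1) = (-2)/4 = -1/2.
row 2 ← row 2 − 3·(new row 1): -2 − 3·(-1/2) = -1/2.

-1/2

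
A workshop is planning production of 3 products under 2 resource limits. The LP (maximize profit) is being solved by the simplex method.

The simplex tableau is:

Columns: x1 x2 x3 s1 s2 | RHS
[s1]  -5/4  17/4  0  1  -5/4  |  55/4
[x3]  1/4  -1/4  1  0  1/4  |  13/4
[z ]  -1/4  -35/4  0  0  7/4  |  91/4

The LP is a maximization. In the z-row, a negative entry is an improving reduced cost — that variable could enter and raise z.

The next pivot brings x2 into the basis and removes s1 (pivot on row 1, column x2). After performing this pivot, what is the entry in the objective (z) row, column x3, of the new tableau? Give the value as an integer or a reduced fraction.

Pivot element is row 1, column x2: 17/4.
Normalize row 1: new (row 1, x3) = 0/(17/4) = 0.
z-row ← z-row − (-35/4)·(new row 1): 0 − (-35/4)·0 = 0.

0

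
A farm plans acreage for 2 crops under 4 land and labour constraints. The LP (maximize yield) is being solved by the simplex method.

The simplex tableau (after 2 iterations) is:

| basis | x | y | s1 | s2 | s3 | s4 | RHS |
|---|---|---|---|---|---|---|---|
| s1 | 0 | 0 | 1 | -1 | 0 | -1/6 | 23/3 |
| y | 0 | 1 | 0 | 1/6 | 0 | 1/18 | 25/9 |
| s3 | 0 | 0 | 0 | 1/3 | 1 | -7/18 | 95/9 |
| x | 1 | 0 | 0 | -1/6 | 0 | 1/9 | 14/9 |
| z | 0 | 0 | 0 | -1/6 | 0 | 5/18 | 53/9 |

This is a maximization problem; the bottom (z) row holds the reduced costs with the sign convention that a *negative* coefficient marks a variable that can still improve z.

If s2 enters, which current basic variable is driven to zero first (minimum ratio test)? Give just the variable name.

Ratios: row 1 (s1): entry -1 ≤ 0, skip; row 2 (y): (25/9)/(1/6) = 50/3; row 3 (s3): (95/9)/(1/3) = 95/3; row 4 (x): entry -1/6 ≤ 0, skip.
Minimum ratio 50/3 is in the y row, so y leaves.

y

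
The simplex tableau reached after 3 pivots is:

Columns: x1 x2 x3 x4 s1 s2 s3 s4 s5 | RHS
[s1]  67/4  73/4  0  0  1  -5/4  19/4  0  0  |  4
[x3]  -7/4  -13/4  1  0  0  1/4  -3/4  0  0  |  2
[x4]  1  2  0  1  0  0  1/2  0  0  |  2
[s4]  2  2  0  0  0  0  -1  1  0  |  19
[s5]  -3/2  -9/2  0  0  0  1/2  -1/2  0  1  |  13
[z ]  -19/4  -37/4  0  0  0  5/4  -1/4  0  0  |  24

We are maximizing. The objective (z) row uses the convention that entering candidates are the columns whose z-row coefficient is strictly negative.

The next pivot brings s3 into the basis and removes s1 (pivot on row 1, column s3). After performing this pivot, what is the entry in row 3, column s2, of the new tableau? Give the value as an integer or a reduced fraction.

5/38

Pivot element is row 1, column s3: 19/4.
Normalize row 1: new (row 1, s2) = (-5/4)/(19/4) = -5/19.
row 3 ← row 3 − (1/2)·(new row 1): 0 − (1/2)·(-5/19) = 5/38.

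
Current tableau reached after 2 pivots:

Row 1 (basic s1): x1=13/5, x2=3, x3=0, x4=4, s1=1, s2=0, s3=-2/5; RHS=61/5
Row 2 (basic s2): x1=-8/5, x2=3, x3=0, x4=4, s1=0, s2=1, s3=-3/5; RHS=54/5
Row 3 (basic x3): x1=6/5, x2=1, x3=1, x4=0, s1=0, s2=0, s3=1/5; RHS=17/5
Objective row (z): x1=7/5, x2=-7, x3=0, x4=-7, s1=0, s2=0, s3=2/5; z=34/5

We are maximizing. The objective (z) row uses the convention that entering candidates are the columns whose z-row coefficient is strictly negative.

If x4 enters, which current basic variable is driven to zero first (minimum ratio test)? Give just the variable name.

Ratios: row 1 (s1): (61/5)/4 = 61/20; row 2 (s2): (54/5)/4 = 27/10; row 3 (x3): entry 0 ≤ 0, skip.
Minimum ratio 27/10 is in the s2 row, so s2 leaves.

s2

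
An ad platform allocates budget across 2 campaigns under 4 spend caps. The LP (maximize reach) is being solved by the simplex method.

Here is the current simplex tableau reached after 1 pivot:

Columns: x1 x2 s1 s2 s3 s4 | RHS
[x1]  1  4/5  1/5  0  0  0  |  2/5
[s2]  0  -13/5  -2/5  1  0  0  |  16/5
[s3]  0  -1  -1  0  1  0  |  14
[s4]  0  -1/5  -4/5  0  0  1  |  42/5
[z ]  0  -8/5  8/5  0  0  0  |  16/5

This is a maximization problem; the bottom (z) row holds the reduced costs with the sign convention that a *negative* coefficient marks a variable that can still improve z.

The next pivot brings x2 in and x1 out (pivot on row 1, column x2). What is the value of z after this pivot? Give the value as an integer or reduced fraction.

Minimum ratio for x2: (2/5)/(4/5) = 1/2.
z changes by −(z-row coeff of x2)·ratio = −(-8/5)·(1/2) = 4/5.
New z = 16/5 + (4/5) = 4.

4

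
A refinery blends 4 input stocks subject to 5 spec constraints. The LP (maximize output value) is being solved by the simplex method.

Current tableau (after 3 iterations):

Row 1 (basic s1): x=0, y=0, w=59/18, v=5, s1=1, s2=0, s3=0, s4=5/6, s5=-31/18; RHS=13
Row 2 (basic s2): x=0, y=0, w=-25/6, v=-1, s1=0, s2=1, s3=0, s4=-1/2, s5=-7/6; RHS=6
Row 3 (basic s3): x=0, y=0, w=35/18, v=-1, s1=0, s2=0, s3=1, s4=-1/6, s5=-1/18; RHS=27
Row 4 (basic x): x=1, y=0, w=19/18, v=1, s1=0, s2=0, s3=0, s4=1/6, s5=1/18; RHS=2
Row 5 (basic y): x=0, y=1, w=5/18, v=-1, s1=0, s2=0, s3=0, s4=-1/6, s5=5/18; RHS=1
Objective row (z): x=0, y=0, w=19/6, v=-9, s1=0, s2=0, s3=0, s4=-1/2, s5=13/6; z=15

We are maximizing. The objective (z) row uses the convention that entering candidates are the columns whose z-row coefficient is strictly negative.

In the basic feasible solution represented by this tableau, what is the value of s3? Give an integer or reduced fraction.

27

s3 is basic (row 3); its value is the RHS of that row: 27.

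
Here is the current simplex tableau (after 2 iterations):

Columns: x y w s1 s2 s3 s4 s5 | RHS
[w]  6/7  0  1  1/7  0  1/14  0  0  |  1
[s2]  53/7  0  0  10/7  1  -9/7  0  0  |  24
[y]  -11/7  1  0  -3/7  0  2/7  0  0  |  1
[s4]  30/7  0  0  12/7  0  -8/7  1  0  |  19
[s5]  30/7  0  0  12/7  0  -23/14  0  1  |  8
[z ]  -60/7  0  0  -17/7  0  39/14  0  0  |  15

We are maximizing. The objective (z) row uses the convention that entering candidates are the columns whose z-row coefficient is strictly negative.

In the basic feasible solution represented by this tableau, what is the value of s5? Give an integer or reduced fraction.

s5 is basic (row 5); its value is the RHS of that row: 8.

8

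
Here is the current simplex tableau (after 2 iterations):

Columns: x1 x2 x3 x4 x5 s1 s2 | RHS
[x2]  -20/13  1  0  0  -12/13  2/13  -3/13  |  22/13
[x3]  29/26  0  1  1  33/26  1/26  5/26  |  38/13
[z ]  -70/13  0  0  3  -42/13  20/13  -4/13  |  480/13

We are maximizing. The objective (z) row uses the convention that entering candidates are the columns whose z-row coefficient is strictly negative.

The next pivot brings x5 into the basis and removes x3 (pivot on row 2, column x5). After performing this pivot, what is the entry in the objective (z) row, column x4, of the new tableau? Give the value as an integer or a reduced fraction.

Pivot element is row 2, column x5: 33/26.
Normalize row 2: new (row 2, x4) = 1/(33/26) = 26/33.
z-row ← z-row − (-42/13)·(new row 2): 3 − (-42/13)·(26/33) = 61/11.

61/11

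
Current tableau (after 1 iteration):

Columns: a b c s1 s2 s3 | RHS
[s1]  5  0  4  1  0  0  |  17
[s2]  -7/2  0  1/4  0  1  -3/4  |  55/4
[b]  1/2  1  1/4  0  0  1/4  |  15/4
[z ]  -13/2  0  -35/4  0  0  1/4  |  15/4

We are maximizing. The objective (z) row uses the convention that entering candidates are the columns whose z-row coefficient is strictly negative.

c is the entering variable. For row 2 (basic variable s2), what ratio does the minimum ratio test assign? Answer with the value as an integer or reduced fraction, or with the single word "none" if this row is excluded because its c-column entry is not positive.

Ratio = RHS / (c entry) = (55/4) / (1/4) = 55.

55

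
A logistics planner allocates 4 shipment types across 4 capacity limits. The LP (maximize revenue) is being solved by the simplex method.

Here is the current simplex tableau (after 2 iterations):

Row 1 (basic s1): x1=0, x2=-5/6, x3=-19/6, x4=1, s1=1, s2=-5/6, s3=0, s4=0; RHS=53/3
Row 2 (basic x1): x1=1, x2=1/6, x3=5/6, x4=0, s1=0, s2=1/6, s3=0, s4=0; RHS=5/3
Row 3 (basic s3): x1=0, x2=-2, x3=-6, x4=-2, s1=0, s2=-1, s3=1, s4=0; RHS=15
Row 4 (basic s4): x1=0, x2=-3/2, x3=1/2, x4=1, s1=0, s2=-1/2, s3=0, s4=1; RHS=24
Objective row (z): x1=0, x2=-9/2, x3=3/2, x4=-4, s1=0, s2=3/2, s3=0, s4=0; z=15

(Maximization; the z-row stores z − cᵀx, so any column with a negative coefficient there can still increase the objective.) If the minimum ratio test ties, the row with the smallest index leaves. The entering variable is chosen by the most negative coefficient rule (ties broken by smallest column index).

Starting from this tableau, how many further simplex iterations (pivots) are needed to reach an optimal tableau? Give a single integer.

pivot: x2 in, x1 out → z = 60
pivot: x4 in, s1 out → z = 164
No improving column remains; optimal.

2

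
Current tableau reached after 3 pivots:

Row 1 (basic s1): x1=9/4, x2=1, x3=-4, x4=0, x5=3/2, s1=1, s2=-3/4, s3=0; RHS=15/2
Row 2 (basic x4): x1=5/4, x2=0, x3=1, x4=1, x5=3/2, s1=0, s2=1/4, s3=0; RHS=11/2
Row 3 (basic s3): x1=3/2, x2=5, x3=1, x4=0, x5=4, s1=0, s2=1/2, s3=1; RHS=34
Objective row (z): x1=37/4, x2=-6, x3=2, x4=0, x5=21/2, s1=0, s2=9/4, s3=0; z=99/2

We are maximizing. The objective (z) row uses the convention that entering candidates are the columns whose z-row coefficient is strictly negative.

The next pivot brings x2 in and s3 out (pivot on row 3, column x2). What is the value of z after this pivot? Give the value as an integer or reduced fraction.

903/10

Minimum ratio for x2: 34/5 = 34/5.
z changes by −(z-row coeff of x2)·ratio = −(-6)·(34/5) = 204/5.
New z = 99/2 + (204/5) = 903/10.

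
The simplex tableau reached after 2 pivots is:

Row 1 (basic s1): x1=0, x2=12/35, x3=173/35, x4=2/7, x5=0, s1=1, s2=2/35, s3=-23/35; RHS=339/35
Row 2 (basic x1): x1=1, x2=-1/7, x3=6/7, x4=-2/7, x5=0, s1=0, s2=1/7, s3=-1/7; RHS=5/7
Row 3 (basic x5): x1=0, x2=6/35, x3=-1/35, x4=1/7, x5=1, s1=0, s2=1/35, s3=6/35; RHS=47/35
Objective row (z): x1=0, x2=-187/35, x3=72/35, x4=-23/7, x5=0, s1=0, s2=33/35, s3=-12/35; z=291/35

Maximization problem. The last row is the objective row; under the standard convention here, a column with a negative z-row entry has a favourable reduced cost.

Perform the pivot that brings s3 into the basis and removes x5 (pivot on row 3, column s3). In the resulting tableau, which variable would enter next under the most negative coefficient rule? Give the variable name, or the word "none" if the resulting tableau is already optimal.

Pivot element 6/35. New z-row = old z-row − (-12/35)·(row 3/(6/35)).
Updated z-row coefficients: x1: 0, x2: -5, x3: 2, x4: -3, x5: 2, s1: 0, s2: 1, s3: 0.
The most negative is -5 in column x2, so x2 would enter next.

x2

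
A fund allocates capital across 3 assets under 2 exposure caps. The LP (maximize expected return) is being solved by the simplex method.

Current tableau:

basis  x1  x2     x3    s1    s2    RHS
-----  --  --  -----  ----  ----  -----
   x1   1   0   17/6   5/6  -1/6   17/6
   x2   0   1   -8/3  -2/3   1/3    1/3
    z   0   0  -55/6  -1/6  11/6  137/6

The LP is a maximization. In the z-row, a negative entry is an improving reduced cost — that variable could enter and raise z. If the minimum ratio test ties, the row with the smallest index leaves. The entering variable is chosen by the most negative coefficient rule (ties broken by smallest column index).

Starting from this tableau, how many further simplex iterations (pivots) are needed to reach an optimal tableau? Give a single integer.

pivot: x3 in, x1 out → z = 32
No improving column remains; optimal.

1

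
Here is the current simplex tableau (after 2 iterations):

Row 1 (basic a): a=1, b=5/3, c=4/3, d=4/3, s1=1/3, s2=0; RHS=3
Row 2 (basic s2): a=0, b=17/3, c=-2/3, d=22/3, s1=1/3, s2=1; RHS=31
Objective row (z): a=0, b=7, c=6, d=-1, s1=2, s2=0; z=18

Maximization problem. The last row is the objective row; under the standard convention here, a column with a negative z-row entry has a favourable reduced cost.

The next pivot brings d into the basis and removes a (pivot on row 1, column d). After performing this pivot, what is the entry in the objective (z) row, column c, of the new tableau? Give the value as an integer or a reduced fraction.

7

Pivot element is row 1, column d: 4/3.
Normalize row 1: new (row 1, c) = (4/3)/(4/3) = 1.
z-row ← z-row − (-1)·(new row 1): 6 − (-1)·1 = 7.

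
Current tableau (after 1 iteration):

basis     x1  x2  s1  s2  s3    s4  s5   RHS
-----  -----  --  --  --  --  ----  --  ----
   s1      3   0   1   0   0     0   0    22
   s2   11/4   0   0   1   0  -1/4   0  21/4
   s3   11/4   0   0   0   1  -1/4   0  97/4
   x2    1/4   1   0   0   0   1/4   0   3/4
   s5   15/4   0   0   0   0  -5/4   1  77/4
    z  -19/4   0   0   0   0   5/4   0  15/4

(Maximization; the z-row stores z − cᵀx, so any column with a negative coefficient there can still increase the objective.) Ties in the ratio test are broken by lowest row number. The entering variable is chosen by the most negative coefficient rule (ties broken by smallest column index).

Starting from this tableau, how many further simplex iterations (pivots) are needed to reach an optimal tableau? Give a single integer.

pivot: x1 in, s2 out → z = 141/11
No improving column remains; optimal.

1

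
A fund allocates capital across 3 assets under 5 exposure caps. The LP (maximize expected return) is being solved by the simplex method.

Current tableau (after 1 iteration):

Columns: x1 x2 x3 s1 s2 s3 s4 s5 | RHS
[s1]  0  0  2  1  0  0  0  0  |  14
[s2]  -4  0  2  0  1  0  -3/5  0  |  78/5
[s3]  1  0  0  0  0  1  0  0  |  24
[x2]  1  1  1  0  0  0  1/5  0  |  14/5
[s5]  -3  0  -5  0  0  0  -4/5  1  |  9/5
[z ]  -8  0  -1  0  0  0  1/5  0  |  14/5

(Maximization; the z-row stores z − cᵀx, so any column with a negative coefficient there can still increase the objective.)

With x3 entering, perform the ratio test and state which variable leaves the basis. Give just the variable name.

x2

Ratios: row 1 (s1): 14/2 = 7; row 2 (s2): (78/5)/2 = 39/5; row 3 (s3): entry 0 ≤ 0, skip; row 4 (x2): (14/5)/1 = 14/5; row 5 (s5): entry -5 ≤ 0, skip.
Minimum ratio 14/5 is in the x2 row, so x2 leaves.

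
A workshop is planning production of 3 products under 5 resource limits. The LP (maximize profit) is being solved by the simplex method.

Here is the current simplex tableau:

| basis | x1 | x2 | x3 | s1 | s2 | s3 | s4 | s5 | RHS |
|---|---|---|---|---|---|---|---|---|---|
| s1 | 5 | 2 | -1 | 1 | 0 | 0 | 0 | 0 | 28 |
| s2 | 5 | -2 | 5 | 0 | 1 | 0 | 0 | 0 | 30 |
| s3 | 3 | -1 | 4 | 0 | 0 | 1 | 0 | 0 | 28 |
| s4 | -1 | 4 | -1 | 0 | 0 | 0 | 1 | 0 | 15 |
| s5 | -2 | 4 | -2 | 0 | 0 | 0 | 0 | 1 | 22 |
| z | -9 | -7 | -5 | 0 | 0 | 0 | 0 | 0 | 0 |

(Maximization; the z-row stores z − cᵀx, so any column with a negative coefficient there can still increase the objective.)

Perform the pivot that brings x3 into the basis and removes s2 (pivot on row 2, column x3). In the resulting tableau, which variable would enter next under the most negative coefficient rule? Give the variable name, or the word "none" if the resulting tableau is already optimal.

Pivot element 5. New z-row = old z-row − (-5)·(row 2/5).
Updated z-row coefficients: x1: -4, x2: -9, x3: 0, s1: 0, s2: 1, s3: 0, s4: 0, s5: 0.
The most negative is -9 in column x2, so x2 would enter next.

x2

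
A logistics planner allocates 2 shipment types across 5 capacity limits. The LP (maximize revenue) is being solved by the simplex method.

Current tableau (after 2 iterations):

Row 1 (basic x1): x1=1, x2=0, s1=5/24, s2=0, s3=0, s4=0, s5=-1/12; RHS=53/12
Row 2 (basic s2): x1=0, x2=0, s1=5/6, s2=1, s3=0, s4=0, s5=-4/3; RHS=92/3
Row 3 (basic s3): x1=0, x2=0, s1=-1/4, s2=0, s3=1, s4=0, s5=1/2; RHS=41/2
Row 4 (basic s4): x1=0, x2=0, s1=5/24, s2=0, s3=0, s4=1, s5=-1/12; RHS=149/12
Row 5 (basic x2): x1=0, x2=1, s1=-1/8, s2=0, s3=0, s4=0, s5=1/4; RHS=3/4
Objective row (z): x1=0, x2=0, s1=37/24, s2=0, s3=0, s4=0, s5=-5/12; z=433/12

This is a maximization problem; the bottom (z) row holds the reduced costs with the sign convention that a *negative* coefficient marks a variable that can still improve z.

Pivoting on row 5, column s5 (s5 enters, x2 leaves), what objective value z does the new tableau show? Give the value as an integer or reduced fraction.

Minimum ratio for s5: (3/4)/(1/4) = 3.
z changes by −(z-row coeff of s5)·ratio = −(-5/12)·3 = 5/4.
New z = 433/12 + (5/4) = 112/3.

112/3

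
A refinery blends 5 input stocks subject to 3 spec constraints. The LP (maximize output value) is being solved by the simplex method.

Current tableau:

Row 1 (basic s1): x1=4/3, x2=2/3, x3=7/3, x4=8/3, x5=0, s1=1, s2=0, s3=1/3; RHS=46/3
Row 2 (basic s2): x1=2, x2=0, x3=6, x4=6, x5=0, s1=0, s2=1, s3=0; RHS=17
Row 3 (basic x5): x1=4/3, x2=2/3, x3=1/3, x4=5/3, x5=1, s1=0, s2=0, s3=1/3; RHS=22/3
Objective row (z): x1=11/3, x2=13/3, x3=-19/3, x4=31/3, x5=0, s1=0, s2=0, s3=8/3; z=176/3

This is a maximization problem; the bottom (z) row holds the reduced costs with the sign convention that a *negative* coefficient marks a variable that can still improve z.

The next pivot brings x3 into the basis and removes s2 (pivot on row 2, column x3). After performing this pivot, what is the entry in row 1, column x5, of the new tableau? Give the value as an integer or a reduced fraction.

0

Pivot element is row 2, column x3: 6.
Normalize row 2: new (row 2, x5) = 0/6 = 0.
row 1 ← row 1 − (7/3)·(new row 2): 0 − (7/3)·0 = 0.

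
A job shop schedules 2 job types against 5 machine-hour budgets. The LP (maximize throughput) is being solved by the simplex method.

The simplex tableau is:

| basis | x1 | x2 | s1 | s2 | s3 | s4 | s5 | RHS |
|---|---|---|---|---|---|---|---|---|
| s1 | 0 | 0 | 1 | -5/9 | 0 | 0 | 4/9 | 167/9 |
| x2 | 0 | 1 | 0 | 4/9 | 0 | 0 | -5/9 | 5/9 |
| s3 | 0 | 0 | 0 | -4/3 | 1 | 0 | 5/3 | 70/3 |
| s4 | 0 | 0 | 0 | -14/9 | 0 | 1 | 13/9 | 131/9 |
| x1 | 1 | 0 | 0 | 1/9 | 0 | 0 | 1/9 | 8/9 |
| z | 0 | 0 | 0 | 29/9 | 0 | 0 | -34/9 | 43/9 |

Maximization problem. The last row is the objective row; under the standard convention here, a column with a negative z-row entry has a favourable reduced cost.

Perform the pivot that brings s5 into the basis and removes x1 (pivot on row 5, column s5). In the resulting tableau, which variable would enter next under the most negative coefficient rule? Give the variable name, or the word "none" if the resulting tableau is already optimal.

none

Pivot element 1/9. New z-row = old z-row − (-34/9)·(row 5/(1/9)).
Updated z-row coefficients: x1: 34, x2: 0, s1: 0, s2: 7, s3: 0, s4: 0, s5: 0.
No coefficient is strictly negative; the tableau after this pivot is optimal.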